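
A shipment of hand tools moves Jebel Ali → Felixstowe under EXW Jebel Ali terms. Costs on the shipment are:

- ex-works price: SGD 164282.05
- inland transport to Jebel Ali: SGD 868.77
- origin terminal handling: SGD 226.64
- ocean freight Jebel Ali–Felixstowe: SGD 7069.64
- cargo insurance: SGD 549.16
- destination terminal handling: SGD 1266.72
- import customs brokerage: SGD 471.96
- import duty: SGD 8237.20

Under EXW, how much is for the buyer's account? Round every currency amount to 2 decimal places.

Buyer's account: SGD 18690.09

EXW: the seller makes goods available at their premises; the buyer bears all onward costs.
Seller's account: goods 164282.05 = 164282.05
Buyer's account: inland to port 868.77 + origin terminal 226.64 + freight 7069.64 + insurance 549.16 + destination terminal 1266.72 + brokerage 471.96 + duty 8237.20 = 18690.09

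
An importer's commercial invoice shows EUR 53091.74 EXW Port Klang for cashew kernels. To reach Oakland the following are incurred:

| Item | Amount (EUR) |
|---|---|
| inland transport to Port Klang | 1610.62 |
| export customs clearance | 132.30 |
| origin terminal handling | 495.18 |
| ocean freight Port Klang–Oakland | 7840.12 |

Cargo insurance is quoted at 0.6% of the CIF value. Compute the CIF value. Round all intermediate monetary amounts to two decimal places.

Let C be the CIF value. C = EXW price + pre-shipment costs + freight + 0.6% × C
C − 0.6% × C = 53091.74 + 1610.62 + 132.30 + 495.18 + 7840.12
0.994 × C = 63169.96
C = 63169.96 / 0.994 = 63551.27
Insurance premium = 0.6% × 63551.27 = 381.31

CIF value: EUR 63551.27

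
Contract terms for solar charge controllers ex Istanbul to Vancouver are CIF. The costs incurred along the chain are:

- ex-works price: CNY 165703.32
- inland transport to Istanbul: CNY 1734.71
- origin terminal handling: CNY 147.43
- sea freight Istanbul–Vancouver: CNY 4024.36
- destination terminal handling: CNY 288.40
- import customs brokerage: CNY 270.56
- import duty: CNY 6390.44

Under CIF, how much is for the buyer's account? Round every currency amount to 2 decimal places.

Buyer's account: CNY 6949.40

CIF: the seller pays costs through ocean freight and marine insurance to the destination port.
Seller's account: goods 165703.32 + inland to port 1734.71 + origin terminal 147.43 + freight 4024.36 = 171609.82
Buyer's account: destination terminal 288.40 + brokerage 270.56 + duty 6390.44 = 6949.40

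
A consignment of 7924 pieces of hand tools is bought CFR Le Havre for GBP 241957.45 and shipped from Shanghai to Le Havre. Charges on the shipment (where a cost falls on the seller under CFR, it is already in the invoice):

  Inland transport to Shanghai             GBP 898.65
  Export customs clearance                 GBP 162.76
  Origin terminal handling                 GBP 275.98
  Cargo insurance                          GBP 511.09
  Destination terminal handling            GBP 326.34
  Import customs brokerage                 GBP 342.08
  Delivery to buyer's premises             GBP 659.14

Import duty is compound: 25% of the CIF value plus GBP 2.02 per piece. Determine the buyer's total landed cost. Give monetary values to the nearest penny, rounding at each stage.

CFR: the seller pays costs through ocean freight to the destination port, but not insurance.
Already in the invoice (seller's account under CFR): inland to port, export clearance, origin terminal — exclude.
CIF value = CFR price + insurance = 241957.45 + 511.09 = 242468.54
Ad valorem component: 242468.54 × 25% = 60617.14
Specific component: 7924 × 2.02 = 16006.48
Import duty = 60617.14 + 16006.48 = 76623.62
Buyer bears: insurance 511.09 + destination terminal 326.34 + brokerage 342.08 + delivery 659.14 + duty 76623.62 = 78462.27
Landed cost = invoice 241957.45 + 78462.27 = 320419.72

Total landed cost: GBP 320419.72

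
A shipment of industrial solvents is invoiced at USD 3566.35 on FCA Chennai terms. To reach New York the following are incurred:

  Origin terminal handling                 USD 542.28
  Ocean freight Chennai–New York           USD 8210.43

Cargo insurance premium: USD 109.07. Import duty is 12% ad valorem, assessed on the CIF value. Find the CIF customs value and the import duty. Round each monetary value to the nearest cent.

CIF = FCA price + pre-shipment costs + freight + insurance
CIF = 3566.35 + 542.28 + 8210.43 + 109.07 = 12428.13
Import duty = 12428.13 × 12% = 1491.38

CIF value: USD 12428.13; import duty: USD 1491.38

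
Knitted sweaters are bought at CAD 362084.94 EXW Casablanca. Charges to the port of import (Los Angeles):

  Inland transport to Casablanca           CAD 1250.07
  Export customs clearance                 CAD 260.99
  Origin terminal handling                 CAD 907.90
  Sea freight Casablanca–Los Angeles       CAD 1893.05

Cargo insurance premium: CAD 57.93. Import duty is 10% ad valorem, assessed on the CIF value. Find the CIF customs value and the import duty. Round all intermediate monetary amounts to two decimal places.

CIF = EXW price + pre-shipment costs + freight + insurance
CIF = 362084.94 + 1250.07 + 260.99 + 907.90 + 1893.05 + 57.93 = 366454.88
Import duty = 366454.88 × 10% = 36645.49

CIF value: CAD 366454.88; import duty: CAD 36645.49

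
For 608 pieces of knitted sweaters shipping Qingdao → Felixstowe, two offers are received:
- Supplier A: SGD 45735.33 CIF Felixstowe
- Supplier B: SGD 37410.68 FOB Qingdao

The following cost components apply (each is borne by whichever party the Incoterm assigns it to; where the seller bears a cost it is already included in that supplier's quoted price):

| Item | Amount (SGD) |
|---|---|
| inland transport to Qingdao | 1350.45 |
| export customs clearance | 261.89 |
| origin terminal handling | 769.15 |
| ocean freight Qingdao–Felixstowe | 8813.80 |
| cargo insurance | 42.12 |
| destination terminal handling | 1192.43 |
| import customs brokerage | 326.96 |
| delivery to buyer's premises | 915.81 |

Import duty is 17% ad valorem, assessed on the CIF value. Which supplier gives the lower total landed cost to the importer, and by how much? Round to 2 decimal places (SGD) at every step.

Supplier A is cheaper by SGD 621.58

Supplier A (CIF):
The CIF price already equals the CIF value: 45735.33
Import duty = 45735.33 × 17% = 7775.01
Buyer bears (A): 1192.43 + 326.96 + 915.81 = 2435.20
Landed cost (A) = invoice 45735.33 + 2435.20 + duty 7775.01 = 55945.54
Supplier B (FOB):
CIF value = FOB price + freight + insurance = 37410.68 + 8813.80 + 42.12 = 46266.60
Import duty = 46266.60 × 17% = 7865.32
Buyer bears (B): 8813.80 + 42.12 + 1192.43 + 326.96 + 915.81 = 11291.12
Landed cost (B) = invoice 37410.68 + 11291.12 + duty 7865.32 = 56567.12
Difference = |55945.54 − 56567.12| = 621.58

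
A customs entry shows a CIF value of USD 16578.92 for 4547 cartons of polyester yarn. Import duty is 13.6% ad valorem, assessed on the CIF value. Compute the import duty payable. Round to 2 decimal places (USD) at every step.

Import duty = 16578.92 × 13.6% = 2254.73

Import duty: USD 2254.73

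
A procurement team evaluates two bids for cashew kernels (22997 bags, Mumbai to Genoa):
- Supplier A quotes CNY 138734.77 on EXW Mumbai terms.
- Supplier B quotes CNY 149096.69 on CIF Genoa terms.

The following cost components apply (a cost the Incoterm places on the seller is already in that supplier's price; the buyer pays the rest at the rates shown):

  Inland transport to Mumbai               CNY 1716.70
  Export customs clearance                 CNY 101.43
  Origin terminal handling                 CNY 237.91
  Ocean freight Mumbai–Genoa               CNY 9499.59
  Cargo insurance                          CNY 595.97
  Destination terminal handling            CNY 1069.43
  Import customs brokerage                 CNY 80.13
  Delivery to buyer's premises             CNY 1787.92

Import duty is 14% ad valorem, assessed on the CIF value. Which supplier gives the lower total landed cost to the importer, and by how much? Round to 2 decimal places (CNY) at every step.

Supplier A (EXW):
CIF value = EXW price + inland to port + export clearance + origin terminal + freight + insurance = 138734.77 + 1716.70 + 101.43 + 237.91 + 9499.59 + 595.97 = 150886.37
Import duty = 150886.37 × 14% = 21124.09
Buyer bears (A): 1716.70 + 101.43 + 237.91 + 9499.59 + 595.97 + 1069.43 + 80.13 + 1787.92 = 15089.08
Landed cost (A) = invoice 138734.77 + 15089.08 + duty 21124.09 = 174947.94
Supplier B (CIF):
The CIF price already equals the CIF value: 149096.69
Import duty = 149096.69 × 14% = 20873.54
Buyer bears (B): 1069.43 + 80.13 + 1787.92 = 2937.48
Landed cost (B) = invoice 149096.69 + 2937.48 + duty 20873.54 = 172907.71
Difference = |174947.94 − 172907.71| = 2040.23

Supplier B is cheaper by CNY 2040.23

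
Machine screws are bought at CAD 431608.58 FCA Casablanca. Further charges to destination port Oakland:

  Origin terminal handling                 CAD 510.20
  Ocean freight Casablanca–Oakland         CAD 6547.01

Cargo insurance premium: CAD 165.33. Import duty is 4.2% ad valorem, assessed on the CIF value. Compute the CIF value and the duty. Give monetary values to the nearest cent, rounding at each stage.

CIF value: CAD 438831.12; import duty: CAD 18430.91

CIF = FCA price + pre-shipment costs + freight + insurance
CIF = 431608.58 + 510.20 + 6547.01 + 165.33 = 438831.12
Import duty = 438831.12 × 4.2% = 18430.91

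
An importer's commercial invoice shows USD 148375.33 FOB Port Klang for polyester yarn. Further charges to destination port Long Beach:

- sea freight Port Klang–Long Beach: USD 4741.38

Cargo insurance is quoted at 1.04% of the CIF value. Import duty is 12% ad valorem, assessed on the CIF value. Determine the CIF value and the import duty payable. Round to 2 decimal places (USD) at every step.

CIF value: USD 154725.86; import duty: USD 18567.10

Let C be the CIF value. C = FOB price + freight + 1.04% × C
C − 1.04% × C = 148375.33 + 4741.38
0.9896 × C = 153116.71
C = 153116.71 / 0.9896 = 154725.86
Insurance premium = 1.04% × 154725.86 = 1609.15
Import duty = 154725.86 × 12% = 18567.10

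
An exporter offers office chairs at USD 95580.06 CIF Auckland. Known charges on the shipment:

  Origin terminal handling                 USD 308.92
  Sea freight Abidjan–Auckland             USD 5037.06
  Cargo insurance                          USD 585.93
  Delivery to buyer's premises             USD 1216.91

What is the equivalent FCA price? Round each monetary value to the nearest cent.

Not relevant to the conversion: delivery — on the buyer under both terms; not part of either seller's price.
From CIF to FCA, the seller no longer bears: origin terminal, freight, insurance.
FCA price = 95580.06 − 308.92 − 5037.06 − 585.93 = 89648.15

FCA price: USD 89648.15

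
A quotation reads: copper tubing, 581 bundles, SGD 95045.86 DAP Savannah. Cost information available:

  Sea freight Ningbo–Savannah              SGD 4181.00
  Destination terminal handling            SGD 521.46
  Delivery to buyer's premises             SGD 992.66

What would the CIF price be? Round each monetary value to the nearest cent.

Not relevant to the conversion: freight — on the seller under both DAP and CIF; already in the DAP price and stays in the CIF price.
From DAP to CIF, the seller no longer bears: destination terminal, delivery.
CIF price = 95045.86 − 521.46 − 992.66 = 93531.74

CIF price: SGD 93531.74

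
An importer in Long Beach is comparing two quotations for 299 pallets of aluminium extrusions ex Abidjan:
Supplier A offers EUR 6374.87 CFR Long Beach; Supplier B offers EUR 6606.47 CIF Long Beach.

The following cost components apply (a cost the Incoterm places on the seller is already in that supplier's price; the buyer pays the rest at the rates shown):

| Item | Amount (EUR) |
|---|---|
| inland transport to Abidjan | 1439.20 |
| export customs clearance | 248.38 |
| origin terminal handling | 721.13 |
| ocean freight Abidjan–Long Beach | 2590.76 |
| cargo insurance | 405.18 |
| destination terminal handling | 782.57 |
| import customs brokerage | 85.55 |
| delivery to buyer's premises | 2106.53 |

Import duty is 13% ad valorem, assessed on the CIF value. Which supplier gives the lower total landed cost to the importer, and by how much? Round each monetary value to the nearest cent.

Supplier B is cheaper by EUR 196.15

Supplier A (CFR):
CIF value = CFR price + insurance = 6374.87 + 405.18 = 6780.05
Import duty = 6780.05 × 13% = 881.41
Buyer bears (A): 405.18 + 782.57 + 85.55 + 2106.53 = 3379.83
Landed cost (A) = invoice 6374.87 + 3379.83 + duty 881.41 = 10636.11
Supplier B (CIF):
The CIF price already equals the CIF value: 6606.47
Import duty = 6606.47 × 13% = 858.84
Buyer bears (B): 782.57 + 85.55 + 2106.53 = 2974.65
Landed cost (B) = invoice 6606.47 + 2974.65 + duty 858.84 = 10439.96
Difference = |10636.11 − 10439.96| = 196.15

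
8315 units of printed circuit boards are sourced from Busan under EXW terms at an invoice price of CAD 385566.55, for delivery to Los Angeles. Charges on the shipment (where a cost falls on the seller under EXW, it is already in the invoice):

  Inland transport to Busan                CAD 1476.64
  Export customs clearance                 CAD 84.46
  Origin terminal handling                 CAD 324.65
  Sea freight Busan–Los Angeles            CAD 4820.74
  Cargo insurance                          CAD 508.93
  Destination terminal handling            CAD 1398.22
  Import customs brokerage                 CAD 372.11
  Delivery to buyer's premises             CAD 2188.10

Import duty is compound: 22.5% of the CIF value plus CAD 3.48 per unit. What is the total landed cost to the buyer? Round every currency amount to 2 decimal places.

EXW: the seller makes goods available at their premises; the buyer bears all onward costs.
CIF value = EXW price + inland to port + export clearance + origin terminal + freight + insurance = 385566.55 + 1476.64 + 84.46 + 324.65 + 4820.74 + 508.93 = 392781.97
Ad valorem component: 392781.97 × 22.5% = 88375.94
Specific component: 8315 × 3.48 = 28936.20
Import duty = 88375.94 + 28936.20 = 117312.14
Buyer bears: inland to port 1476.64 + export clearance 84.46 + origin terminal 324.65 + freight 4820.74 + insurance 508.93 + destination terminal 1398.22 + brokerage 372.11 + delivery 2188.10 + duty 117312.14 = 128485.99
Landed cost = invoice 385566.55 + 128485.99 = 514052.54

Total landed cost: CAD 514052.54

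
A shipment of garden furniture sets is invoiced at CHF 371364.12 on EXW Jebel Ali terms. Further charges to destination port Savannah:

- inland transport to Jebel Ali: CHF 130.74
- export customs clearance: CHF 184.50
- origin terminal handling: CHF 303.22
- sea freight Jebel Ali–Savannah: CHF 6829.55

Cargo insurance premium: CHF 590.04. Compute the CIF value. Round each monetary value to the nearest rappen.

CIF = EXW price + pre-shipment costs + freight + insurance
CIF = 371364.12 + 130.74 + 184.50 + 303.22 + 6829.55 + 590.04 = 379402.17

CIF value: CHF 379402.17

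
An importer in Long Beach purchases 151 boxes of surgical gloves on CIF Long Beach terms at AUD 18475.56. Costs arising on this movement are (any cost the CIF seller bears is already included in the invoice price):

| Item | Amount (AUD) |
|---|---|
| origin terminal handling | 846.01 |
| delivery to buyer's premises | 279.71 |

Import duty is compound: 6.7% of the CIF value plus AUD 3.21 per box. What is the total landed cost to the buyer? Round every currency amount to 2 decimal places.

Total landed cost: AUD 20477.84

CIF: the seller pays costs through ocean freight and marine insurance to the destination port.
Already in the invoice (seller's account under CIF): origin terminal — exclude.
The CIF price already equals the CIF value: 18475.56
Ad valorem component: 18475.56 × 6.7% = 1237.86
Specific component: 151 × 3.21 = 484.71
Import duty = 1237.86 + 484.71 = 1722.57
Buyer bears: delivery 279.71 + duty 1722.57 = 2002.28
Landed cost = invoice 18475.56 + 2002.28 = 20477.84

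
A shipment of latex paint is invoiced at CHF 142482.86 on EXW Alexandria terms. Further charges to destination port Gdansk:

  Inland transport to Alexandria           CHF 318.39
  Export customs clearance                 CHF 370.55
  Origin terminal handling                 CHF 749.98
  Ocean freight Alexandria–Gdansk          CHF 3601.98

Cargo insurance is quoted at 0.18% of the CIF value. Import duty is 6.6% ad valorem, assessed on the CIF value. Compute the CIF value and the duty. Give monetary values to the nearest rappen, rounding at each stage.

CIF value: CHF 147789.78; import duty: CHF 9754.13

Let C be the CIF value. C = EXW price + pre-shipment costs + freight + 0.18% × C
C − 0.18% × C = 142482.86 + 318.39 + 370.55 + 749.98 + 3601.98
0.9982 × C = 147523.76
C = 147523.76 / 0.9982 = 147789.78
Insurance premium = 0.18% × 147789.78 = 266.02
Import duty = 147789.78 × 6.6% = 9754.13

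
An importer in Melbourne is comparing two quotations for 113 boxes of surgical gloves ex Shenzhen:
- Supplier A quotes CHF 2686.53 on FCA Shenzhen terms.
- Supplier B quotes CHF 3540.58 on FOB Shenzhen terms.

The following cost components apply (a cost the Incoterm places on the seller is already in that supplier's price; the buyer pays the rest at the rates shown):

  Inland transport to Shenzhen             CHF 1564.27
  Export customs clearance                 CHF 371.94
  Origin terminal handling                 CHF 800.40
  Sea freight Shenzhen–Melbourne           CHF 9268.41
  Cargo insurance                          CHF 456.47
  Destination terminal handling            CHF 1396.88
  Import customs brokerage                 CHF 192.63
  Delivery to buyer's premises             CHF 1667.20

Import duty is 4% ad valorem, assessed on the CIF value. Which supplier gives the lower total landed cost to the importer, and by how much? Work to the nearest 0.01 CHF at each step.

Supplier A is cheaper by CHF 55.80

Supplier A (FCA):
CIF value = FCA price + origin terminal + freight + insurance = 2686.53 + 800.40 + 9268.41 + 456.47 = 13211.81
Import duty = 13211.81 × 4% = 528.47
Buyer bears (A): 800.40 + 9268.41 + 456.47 + 1396.88 + 192.63 + 1667.20 = 13781.99
Landed cost (A) = invoice 2686.53 + 13781.99 + duty 528.47 = 16996.99
Supplier B (FOB):
CIF value = FOB price + freight + insurance = 3540.58 + 9268.41 + 456.47 = 13265.46
Import duty = 13265.46 × 4% = 530.62
Buyer bears (B): 9268.41 + 456.47 + 1396.88 + 192.63 + 1667.20 = 12981.59
Landed cost (B) = invoice 3540.58 + 12981.59 + duty 530.62 = 17052.79
Difference = |16996.99 − 17052.79| = 55.80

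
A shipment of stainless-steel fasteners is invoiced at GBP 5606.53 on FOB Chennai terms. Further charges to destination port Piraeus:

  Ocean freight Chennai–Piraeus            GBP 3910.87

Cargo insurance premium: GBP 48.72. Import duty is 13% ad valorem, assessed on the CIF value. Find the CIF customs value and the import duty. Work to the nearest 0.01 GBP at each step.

CIF value: GBP 9566.12; import duty: GBP 1243.60

CIF = FOB price + freight + insurance
CIF = 5606.53 + 3910.87 + 48.72 = 9566.12
Import duty = 9566.12 × 13% = 1243.60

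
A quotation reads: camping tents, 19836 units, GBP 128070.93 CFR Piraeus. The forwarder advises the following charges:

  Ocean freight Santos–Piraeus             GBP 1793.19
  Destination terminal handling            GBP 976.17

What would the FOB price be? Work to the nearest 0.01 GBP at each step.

FOB price: GBP 126277.74

Not relevant to the conversion: destination terminal — on the buyer under both terms; not part of either seller's price.
From CFR to FOB, the seller no longer bears: freight.
FOB price = 128070.93 − 1793.19 = 126277.74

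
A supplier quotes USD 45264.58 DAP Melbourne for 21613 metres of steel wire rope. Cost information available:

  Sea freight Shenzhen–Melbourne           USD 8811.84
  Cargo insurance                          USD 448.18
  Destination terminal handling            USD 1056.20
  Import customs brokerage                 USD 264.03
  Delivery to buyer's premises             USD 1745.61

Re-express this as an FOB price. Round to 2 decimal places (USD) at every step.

Not relevant to the conversion: brokerage — on the buyer under both terms; not part of either seller's price.
From DAP to FOB, the seller no longer bears: freight, insurance, destination terminal, delivery.
FOB price = 45264.58 − 8811.84 − 448.18 − 1056.20 − 1745.61 = 33202.75

FOB price: USD 33202.75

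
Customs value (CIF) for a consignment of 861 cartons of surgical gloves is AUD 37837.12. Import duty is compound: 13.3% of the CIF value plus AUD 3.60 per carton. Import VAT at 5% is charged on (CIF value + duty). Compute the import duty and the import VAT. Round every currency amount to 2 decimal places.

Import duty: AUD 8131.94; import VAT: AUD 2298.45

Ad valorem component: 37837.12 × 13.3% = 5032.34
Specific component: 861 × 3.60 = 3099.60
Import duty = 5032.34 + 3099.60 = 8131.94
VAT base = CIF + duty = 37837.12 + 8131.94 = 45969.06
Import VAT = 45969.06 × 5% = 2298.45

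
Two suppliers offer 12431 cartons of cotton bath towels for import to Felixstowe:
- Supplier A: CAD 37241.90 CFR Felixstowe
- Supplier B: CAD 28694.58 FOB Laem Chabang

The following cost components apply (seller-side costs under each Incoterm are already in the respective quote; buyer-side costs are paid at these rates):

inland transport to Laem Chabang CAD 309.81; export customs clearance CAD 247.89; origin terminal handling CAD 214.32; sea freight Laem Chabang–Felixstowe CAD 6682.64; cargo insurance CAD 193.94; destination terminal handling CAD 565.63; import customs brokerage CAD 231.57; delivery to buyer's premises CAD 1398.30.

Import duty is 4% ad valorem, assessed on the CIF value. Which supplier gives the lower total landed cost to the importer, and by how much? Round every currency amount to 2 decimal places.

Supplier B is cheaper by CAD 1939.26

Supplier A (CFR):
CIF value = CFR price + insurance = 37241.90 + 193.94 = 37435.84
Import duty = 37435.84 × 4% = 1497.43
Buyer bears (A): 193.94 + 565.63 + 231.57 + 1398.30 = 2389.44
Landed cost (A) = invoice 37241.90 + 2389.44 + duty 1497.43 = 41128.77
Supplier B (FOB):
CIF value = FOB price + freight + insurance = 28694.58 + 6682.64 + 193.94 = 35571.16
Import duty = 35571.16 × 4% = 1422.85
Buyer bears (B): 6682.64 + 193.94 + 565.63 + 231.57 + 1398.30 = 9072.08
Landed cost (B) = invoice 28694.58 + 9072.08 + duty 1422.85 = 39189.51
Difference = |41128.77 − 39189.51| = 1939.26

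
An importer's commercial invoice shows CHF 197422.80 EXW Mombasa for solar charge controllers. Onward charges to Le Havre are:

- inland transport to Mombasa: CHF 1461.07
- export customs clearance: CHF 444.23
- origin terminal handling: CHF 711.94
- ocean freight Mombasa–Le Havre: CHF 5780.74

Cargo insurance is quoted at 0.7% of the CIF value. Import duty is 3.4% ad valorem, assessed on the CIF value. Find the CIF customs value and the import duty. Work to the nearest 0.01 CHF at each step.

Let C be the CIF value. C = EXW price + pre-shipment costs + freight + 0.7% × C
C − 0.7% × C = 197422.80 + 1461.07 + 444.23 + 711.94 + 5780.74
0.993 × C = 205820.78
C = 205820.78 / 0.993 = 207271.68
Insurance premium = 0.7% × 207271.68 = 1450.90
Import duty = 207271.68 × 3.4% = 7047.24

CIF value: CHF 207271.68; import duty: CHF 7047.24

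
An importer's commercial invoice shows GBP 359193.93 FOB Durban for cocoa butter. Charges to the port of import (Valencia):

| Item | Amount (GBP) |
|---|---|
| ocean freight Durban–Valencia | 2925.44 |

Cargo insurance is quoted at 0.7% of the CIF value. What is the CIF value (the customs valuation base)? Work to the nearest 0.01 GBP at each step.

CIF value: GBP 364672.07

Let C be the CIF value. C = FOB price + freight + 0.7% × C
C − 0.7% × C = 359193.93 + 2925.44
0.993 × C = 362119.37
C = 362119.37 / 0.993 = 364672.07
Insurance premium = 0.7% × 364672.07 = 2552.70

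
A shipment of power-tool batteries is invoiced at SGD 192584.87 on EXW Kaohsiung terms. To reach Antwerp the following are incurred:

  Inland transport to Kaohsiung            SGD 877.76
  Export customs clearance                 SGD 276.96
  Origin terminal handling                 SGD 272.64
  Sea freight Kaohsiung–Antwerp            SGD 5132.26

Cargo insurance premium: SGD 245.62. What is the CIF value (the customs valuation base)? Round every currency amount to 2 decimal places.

CIF = EXW price + pre-shipment costs + freight + insurance
CIF = 192584.87 + 877.76 + 276.96 + 272.64 + 5132.26 + 245.62 = 199390.11

CIF value: SGD 199390.11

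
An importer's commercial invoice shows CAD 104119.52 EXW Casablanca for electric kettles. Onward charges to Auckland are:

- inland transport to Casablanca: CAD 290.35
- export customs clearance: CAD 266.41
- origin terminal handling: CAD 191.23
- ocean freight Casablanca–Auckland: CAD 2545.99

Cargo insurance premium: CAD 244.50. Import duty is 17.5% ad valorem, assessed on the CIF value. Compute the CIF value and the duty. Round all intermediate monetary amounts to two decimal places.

CIF value: CAD 107658.00; import duty: CAD 18840.15

CIF = EXW price + pre-shipment costs + freight + insurance
CIF = 104119.52 + 290.35 + 266.41 + 191.23 + 2545.99 + 244.50 = 107658.00
Import duty = 107658.00 × 17.5% = 18840.15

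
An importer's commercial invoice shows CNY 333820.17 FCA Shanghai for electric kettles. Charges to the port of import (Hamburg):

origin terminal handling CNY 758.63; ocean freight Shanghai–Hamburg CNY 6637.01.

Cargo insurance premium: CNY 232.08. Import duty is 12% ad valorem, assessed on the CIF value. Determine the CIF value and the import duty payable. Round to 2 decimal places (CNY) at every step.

CIF = FCA price + pre-shipment costs + freight + insurance
CIF = 333820.17 + 758.63 + 6637.01 + 232.08 = 341447.89
Import duty = 341447.89 × 12% = 40973.75

CIF value: CNY 341447.89; import duty: CNY 40973.75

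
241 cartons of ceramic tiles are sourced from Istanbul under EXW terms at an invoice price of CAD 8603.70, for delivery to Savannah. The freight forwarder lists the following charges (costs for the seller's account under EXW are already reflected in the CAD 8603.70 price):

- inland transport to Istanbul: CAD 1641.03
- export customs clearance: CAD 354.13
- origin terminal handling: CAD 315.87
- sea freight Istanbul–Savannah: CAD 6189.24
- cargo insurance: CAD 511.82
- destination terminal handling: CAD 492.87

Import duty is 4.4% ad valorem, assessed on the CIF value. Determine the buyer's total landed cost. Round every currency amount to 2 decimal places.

EXW: the seller makes goods available at their premises; the buyer bears all onward costs.
CIF value = EXW price + inland to port + export clearance + origin terminal + freight + insurance = 8603.70 + 1641.03 + 354.13 + 315.87 + 6189.24 + 511.82 = 17615.79
Import duty = 17615.79 × 4.4% = 775.09
Buyer bears: inland to port 1641.03 + export clearance 354.13 + origin terminal 315.87 + freight 6189.24 + insurance 511.82 + destination terminal 492.87 + duty 775.09 = 10280.05
Landed cost = invoice 8603.70 + 10280.05 = 18883.75

Total landed cost: CAD 18883.75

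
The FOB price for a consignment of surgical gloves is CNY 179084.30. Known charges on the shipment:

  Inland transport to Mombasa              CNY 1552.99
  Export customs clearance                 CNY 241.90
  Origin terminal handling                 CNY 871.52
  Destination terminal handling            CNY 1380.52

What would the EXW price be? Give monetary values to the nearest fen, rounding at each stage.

Not relevant to the conversion: destination terminal — on the buyer under both terms; not part of either seller's price.
From FOB to EXW, the seller no longer bears: inland to port, export clearance, origin terminal.
EXW price = 179084.30 − 1552.99 − 241.90 − 871.52 = 176417.89

EXW price: CNY 176417.89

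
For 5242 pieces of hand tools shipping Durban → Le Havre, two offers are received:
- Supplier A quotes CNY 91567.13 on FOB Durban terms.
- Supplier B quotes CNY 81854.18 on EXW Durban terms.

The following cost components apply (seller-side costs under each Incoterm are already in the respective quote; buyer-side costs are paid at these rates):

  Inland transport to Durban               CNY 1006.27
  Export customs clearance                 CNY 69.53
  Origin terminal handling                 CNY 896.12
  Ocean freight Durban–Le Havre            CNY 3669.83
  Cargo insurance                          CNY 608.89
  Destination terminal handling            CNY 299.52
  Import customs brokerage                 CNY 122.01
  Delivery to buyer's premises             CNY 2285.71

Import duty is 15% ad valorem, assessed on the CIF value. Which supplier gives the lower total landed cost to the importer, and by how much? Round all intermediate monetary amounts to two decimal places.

Supplier B is cheaper by CNY 8902.19

Supplier A (FOB):
CIF value = FOB price + freight + insurance = 91567.13 + 3669.83 + 608.89 = 95845.85
Import duty = 95845.85 × 15% = 14376.88
Buyer bears (A): 3669.83 + 608.89 + 299.52 + 122.01 + 2285.71 = 6985.96
Landed cost (A) = invoice 91567.13 + 6985.96 + duty 14376.88 = 112929.97
Supplier B (EXW):
CIF value = EXW price + inland to port + export clearance + origin terminal + freight + insurance = 81854.18 + 1006.27 + 69.53 + 896.12 + 3669.83 + 608.89 = 88104.82
Import duty = 88104.82 × 15% = 13215.72
Buyer bears (B): 1006.27 + 69.53 + 896.12 + 3669.83 + 608.89 + 299.52 + 122.01 + 2285.71 = 8957.88
Landed cost (B) = invoice 81854.18 + 8957.88 + duty 13215.72 = 104027.78
Difference = |112929.97 − 104027.78| = 8902.19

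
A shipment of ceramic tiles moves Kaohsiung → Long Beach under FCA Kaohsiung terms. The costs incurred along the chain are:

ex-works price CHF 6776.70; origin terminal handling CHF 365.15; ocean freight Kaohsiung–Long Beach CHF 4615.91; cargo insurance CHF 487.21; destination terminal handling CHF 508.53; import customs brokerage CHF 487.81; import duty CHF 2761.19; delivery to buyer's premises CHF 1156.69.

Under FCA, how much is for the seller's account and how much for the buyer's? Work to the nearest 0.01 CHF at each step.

Seller: CHF 6776.70; buyer: CHF 10382.49

FCA: the seller delivers export-cleared goods to the carrier; the buyer bears costs from that point.
Seller's account: goods 6776.70 = 6776.70
Buyer's account: origin terminal 365.15 + freight 4615.91 + insurance 487.21 + destination terminal 508.53 + brokerage 487.81 + duty 2761.19 + delivery 1156.69 = 10382.49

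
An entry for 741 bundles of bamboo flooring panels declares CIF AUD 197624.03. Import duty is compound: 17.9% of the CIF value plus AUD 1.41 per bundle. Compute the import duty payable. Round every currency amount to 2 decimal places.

Ad valorem component: 197624.03 × 17.9% = 35374.70
Specific component: 741 × 1.41 = 1044.81
Import duty = 35374.70 + 1044.81 = 36419.51

Import duty: AUD 36419.51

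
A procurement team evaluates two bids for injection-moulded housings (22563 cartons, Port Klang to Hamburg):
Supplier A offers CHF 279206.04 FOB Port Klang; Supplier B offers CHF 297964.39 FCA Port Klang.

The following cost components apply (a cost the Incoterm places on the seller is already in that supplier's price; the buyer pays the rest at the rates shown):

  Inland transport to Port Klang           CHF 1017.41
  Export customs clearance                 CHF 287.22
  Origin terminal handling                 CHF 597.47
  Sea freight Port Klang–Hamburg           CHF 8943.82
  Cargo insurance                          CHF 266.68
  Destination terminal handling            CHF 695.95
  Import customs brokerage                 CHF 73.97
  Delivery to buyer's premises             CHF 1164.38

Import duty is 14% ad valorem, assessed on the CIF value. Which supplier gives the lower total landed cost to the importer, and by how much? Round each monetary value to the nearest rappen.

Supplier A (FOB):
CIF value = FOB price + freight + insurance = 279206.04 + 8943.82 + 266.68 = 288416.54
Import duty = 288416.54 × 14% = 40378.32
Buyer bears (A): 8943.82 + 266.68 + 695.95 + 73.97 + 1164.38 = 11144.80
Landed cost (A) = invoice 279206.04 + 11144.80 + duty 40378.32 = 330729.16
Supplier B (FCA):
CIF value = FCA price + origin terminal + freight + insurance = 297964.39 + 597.47 + 8943.82 + 266.68 = 307772.36
Import duty = 307772.36 × 14% = 43088.13
Buyer bears (B): 597.47 + 8943.82 + 266.68 + 695.95 + 73.97 + 1164.38 = 11742.27
Landed cost (B) = invoice 297964.39 + 11742.27 + duty 43088.13 = 352794.79
Difference = |330729.16 − 352794.79| = 22065.63

Supplier A is cheaper by CHF 22065.63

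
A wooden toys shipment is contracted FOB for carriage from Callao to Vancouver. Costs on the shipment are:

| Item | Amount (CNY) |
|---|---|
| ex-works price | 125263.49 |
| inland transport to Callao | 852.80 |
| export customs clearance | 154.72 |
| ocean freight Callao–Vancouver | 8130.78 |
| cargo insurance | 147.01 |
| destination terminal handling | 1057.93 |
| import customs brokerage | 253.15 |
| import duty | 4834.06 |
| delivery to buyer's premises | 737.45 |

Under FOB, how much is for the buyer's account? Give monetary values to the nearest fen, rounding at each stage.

Buyer's account: CNY 15160.38

FOB: the seller bears costs until goods are on board at the origin port; the buyer bears freight, insurance and all costs thereafter.
Seller's account: goods 125263.49 + inland to port 852.80 + export clearance 154.72 = 126271.01
Buyer's account: freight 8130.78 + insurance 147.01 + destination terminal 1057.93 + brokerage 253.15 + duty 4834.06 + delivery 737.45 = 15160.38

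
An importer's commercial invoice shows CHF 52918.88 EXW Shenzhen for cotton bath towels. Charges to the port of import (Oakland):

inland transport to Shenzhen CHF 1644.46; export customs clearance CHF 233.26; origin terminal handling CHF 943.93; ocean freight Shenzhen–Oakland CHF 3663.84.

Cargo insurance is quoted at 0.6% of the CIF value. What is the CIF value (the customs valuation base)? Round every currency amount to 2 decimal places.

CIF value: CHF 59762.95

Let C be the CIF value. C = EXW price + pre-shipment costs + freight + 0.6% × C
C − 0.6% × C = 52918.88 + 1644.46 + 233.26 + 943.93 + 3663.84
0.994 × C = 59404.37
C = 59404.37 / 0.994 = 59762.95
Insurance premium = 0.6% × 59762.95 = 358.58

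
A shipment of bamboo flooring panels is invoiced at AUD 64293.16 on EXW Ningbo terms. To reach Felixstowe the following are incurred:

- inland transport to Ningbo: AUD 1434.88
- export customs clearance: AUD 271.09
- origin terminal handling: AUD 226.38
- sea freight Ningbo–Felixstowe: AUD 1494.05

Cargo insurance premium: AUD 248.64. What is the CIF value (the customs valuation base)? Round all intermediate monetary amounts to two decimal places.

CIF = EXW price + pre-shipment costs + freight + insurance
CIF = 64293.16 + 1434.88 + 271.09 + 226.38 + 1494.05 + 248.64 = 67968.20

CIF value: AUD 67968.20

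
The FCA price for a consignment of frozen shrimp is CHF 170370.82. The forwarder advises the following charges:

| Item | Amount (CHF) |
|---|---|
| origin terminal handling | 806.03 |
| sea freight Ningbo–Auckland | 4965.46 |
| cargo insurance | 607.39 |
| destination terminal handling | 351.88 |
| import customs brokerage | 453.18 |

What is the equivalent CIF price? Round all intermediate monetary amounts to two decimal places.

Not relevant to the conversion: destination terminal, brokerage — on the buyer under both terms; not part of either seller's price.
From FCA to CIF, the seller additionally bears: origin terminal, freight, insurance.
CIF price = 170370.82 + 806.03 + 4965.46 + 607.39 = 176749.70

CIF price: CHF 176749.70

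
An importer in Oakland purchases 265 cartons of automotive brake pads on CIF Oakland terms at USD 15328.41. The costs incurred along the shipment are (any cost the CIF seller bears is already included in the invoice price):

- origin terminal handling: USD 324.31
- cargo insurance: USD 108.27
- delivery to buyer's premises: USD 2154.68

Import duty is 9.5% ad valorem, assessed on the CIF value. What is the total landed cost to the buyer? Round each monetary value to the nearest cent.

Total landed cost: USD 18939.29

CIF: the seller pays costs through ocean freight and marine insurance to the destination port.
Already in the invoice (seller's account under CIF): origin terminal, insurance — exclude.
The CIF price already equals the CIF value: 15328.41
Import duty = 15328.41 × 9.5% = 1456.20
Buyer bears: delivery 2154.68 + duty 1456.20 = 3610.88
Landed cost = invoice 15328.41 + 3610.88 = 18939.29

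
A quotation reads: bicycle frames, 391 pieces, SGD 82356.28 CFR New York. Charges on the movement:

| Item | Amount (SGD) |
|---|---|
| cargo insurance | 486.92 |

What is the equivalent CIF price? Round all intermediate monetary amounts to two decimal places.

CIF price: SGD 82843.20

From CFR to CIF, the seller additionally bears: insurance.
CIF price = 82356.28 + 486.92 = 82843.20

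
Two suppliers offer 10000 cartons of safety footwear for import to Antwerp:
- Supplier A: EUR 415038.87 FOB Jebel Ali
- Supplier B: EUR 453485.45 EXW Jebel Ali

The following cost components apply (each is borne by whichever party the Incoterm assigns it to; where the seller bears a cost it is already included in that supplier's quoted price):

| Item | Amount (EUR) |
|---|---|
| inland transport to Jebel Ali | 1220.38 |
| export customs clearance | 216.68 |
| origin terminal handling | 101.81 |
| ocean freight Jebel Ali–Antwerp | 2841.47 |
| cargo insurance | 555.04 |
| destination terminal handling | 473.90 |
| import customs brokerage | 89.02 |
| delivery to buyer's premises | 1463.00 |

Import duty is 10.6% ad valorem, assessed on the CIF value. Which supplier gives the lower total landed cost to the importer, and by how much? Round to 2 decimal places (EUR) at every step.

Supplier A is cheaper by EUR 44223.91

Supplier A (FOB):
CIF value = FOB price + freight + insurance = 415038.87 + 2841.47 + 555.04 = 418435.38
Import duty = 418435.38 × 10.6% = 44354.15
Buyer bears (A): 2841.47 + 555.04 + 473.90 + 89.02 + 1463.00 = 5422.43
Landed cost (A) = invoice 415038.87 + 5422.43 + duty 44354.15 = 464815.45
Supplier B (EXW):
CIF value = EXW price + inland to port + export clearance + origin terminal + freight + insurance = 453485.45 + 1220.38 + 216.68 + 101.81 + 2841.47 + 555.04 = 458420.83
Import duty = 458420.83 × 10.6% = 48592.61
Buyer bears (B): 1220.38 + 216.68 + 101.81 + 2841.47 + 555.04 + 473.90 + 89.02 + 1463.00 = 6961.30
Landed cost (B) = invoice 453485.45 + 6961.30 + duty 48592.61 = 509039.36
Difference = |464815.45 − 509039.36| = 44223.91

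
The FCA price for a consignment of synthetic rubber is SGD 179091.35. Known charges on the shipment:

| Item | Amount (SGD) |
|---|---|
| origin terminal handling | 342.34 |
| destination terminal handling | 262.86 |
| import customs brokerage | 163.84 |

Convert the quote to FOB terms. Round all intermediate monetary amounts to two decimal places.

FOB price: SGD 179433.69

Not relevant to the conversion: destination terminal, brokerage — on the buyer under both terms; not part of either seller's price.
From FCA to FOB, the seller additionally bears: origin terminal.
FOB price = 179091.35 + 342.34 = 179433.69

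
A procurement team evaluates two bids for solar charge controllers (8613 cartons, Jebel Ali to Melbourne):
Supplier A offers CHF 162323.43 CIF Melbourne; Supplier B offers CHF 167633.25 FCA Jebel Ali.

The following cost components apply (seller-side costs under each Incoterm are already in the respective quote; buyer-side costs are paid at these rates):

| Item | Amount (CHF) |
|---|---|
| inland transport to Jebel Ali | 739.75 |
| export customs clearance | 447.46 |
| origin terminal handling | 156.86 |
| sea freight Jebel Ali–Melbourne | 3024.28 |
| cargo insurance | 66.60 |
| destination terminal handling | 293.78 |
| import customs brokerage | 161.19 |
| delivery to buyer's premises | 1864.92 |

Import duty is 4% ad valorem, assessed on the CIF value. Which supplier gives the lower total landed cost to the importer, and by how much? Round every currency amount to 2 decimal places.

Supplier A (CIF):
The CIF price already equals the CIF value: 162323.43
Import duty = 162323.43 × 4% = 6492.94
Buyer bears (A): 293.78 + 161.19 + 1864.92 = 2319.89
Landed cost (A) = invoice 162323.43 + 2319.89 + duty 6492.94 = 171136.26
Supplier B (FCA):
CIF value = FCA price + origin terminal + freight + insurance = 167633.25 + 156.86 + 3024.28 + 66.60 = 170880.99
Import duty = 170880.99 × 4% = 6835.24
Buyer bears (B): 156.86 + 3024.28 + 66.60 + 293.78 + 161.19 + 1864.92 = 5567.63
Landed cost (B) = invoice 167633.25 + 5567.63 + duty 6835.24 = 180036.12
Difference = |171136.26 − 180036.12| = 8899.86

Supplier A is cheaper by CHF 8899.86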